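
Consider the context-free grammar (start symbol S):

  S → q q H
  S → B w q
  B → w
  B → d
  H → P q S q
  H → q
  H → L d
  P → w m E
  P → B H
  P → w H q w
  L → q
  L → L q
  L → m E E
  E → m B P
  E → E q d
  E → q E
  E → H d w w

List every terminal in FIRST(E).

E → m B P contributes {m}.
From E → E q d: add FIRST(E) = { d, m, q, w }.
E → q E contributes {q}.
From E → H d w w: add FIRST(H) = { d, m, q, w }.
Union: FIRST(E) = { d, m, q, w }.

{ d, m, q, w }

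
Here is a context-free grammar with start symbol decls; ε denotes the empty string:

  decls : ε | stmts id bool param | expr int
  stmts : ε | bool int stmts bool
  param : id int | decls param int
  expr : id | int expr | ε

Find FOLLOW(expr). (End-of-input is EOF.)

In decls : expr int: add FIRST(int) = { int }.
In expr : int expr: expr is at the end, add FOLLOW(expr) = { int }.
Union: FOLLOW(expr) = { int }.

{ int }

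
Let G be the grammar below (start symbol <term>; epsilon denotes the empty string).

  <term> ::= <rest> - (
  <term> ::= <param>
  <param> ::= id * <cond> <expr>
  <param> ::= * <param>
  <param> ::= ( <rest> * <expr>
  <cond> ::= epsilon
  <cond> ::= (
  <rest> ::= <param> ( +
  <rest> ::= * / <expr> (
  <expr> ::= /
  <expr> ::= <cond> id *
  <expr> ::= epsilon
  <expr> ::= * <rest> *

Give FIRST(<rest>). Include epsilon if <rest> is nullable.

{ (, *, id }

From <rest> ::= <param> ( +: add FIRST(<param>) = { (, *, id }.
<rest> ::= * / <expr> ( contributes {*}.
Union: FIRST(<rest>) = { (, *, id }.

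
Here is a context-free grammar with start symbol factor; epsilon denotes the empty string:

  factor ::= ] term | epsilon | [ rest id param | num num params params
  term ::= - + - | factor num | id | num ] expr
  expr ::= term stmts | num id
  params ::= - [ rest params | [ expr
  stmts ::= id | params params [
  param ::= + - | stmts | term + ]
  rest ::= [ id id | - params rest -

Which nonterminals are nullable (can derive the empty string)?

Directly nullable (have an epsilon-production): factor.
No other nonterminal has a production whose RHS symbols are all nullable.

{ factor }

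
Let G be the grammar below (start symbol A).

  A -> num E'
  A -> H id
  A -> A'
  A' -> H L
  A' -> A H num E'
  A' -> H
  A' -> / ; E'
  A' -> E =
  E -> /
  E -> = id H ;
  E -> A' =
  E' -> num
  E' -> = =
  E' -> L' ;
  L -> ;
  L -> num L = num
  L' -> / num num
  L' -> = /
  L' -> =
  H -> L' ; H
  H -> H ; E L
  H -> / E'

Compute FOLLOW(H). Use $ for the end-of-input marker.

{ $, /, ;, =, id, num }

In A -> H id: add FIRST(id) = { id }.
In A' -> H L: add FIRST(L) = { ;, num }.
In A' -> A H num E': add FIRST(num E') = { num }.
In A' -> H: H is at the end, add FOLLOW(A') = { $, /, = }.
In E -> = id H ;: add FIRST(;) = { ; }.
In H -> L' ; H: H is at the end, add FOLLOW(H) = { $, /, ;, =, id, num }.
In H -> H ; E L: add FIRST(; E L) = { ; }.
Union: FOLLOW(H) = { $, /, ;, =, id, num }.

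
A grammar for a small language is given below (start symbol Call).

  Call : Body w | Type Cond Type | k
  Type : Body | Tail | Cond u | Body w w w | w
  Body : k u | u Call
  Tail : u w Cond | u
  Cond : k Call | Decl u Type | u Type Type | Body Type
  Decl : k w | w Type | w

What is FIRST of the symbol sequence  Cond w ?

Add FIRST(Cond) = { k, u, w }; Cond is not nullable, stop.

{ k, u, w }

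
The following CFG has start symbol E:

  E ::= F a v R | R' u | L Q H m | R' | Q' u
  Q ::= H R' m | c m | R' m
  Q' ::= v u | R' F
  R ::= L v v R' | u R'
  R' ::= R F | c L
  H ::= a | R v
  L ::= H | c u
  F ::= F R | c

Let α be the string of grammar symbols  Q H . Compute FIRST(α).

{ a, c, u }

Add FIRST(Q) = { a, c, u }; Q is not nullable, stop.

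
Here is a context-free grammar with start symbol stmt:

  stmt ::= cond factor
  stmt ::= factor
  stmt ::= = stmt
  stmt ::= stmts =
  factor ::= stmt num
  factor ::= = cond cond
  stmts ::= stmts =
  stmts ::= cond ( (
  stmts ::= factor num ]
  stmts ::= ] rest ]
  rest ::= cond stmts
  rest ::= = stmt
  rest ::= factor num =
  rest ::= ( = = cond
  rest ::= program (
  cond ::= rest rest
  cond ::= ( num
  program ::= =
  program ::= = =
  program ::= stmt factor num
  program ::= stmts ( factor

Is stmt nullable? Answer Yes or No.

No nonterminal in this grammar is nullable.
No production of stmt has an RHS whose symbols are all nullable, so stmt is not nullable.

No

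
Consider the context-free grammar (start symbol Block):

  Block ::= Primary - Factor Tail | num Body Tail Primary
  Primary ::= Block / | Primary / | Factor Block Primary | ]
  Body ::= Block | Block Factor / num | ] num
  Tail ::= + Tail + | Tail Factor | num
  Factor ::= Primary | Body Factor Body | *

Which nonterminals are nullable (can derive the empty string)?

{ } (none)

No nonterminal has an empty production or an RHS whose symbols are all nullable.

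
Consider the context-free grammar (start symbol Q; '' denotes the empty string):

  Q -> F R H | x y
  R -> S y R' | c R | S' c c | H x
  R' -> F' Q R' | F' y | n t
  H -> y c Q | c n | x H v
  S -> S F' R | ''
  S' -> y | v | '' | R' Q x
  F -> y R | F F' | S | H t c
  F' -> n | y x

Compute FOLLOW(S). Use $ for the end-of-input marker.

{ c, n, v, x, y }

In R -> S y R': add FIRST(y R') = { y }.
In S -> S F' R: add FIRST(F' R) = { n, y }.
In F -> S: S is at the end, add FOLLOW(F) = { c, n, v, x, y }.
Union: FOLLOW(S) = { c, n, v, x, y }.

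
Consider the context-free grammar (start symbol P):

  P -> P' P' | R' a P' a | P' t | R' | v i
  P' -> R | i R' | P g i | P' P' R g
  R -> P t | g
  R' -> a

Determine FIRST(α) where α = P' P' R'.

Add FIRST(P') = { a, g, i, v }; P' is not nullable, stop.

{ a, g, i, v }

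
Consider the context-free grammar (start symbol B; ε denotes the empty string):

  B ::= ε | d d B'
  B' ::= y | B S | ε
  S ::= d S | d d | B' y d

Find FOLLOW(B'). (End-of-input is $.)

In B ::= d d B': B' is at the end, add FOLLOW(B) = { $, d, y }.
In S ::= B' y d: add FIRST(y d) = { y }.
Union: FOLLOW(B') = { $, d, y }.

{ $, d, y }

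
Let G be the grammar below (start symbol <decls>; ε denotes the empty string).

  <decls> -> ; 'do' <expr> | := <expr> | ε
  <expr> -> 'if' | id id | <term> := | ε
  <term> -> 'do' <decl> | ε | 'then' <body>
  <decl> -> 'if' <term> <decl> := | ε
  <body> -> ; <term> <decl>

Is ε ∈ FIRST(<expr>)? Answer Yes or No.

<expr> has an ε-production, so <expr> ⇒ ε.

Yes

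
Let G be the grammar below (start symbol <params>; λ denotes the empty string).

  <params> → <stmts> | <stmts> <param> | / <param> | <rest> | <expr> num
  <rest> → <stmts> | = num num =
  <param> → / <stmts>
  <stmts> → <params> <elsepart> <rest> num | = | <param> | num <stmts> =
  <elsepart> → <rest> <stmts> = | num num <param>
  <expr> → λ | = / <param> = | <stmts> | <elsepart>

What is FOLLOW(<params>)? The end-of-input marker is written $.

{ $, /, =, num }

<params> is the start symbol, so $ ∈ FOLLOW(<params>).
In <stmts> → <params> <elsepart> <rest> num: add FIRST(<elsepart> <rest> num) = { /, =, num }.
Union: FOLLOW(<params>) = { $, /, =, num }.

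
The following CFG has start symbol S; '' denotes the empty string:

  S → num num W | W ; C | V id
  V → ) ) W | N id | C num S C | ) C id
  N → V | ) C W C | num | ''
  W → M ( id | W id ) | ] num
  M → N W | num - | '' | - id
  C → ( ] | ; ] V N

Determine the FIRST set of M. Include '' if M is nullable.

From M → N W: N nullable, take FIRST(N) ∪ FIRST(W) = { (, ), -, ;, ], id, num }.
M → num - contributes {num}.
M → '' contributes ''.
M → - id contributes {-}.
Union: FIRST(M) = { (, ), -, ;, ], id, num, '' }.

{ (, ), -, ;, ], id, num, '' }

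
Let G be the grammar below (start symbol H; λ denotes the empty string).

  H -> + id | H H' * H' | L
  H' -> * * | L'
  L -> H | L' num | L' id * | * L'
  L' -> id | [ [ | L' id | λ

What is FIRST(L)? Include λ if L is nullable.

From L -> H: add FIRST(H) = { *, +, [, id, num }.
From L -> L' num: L' nullable, take FIRST(L') ∪ {num} = { [, id, num }.
From L -> L' id *: L' nullable, take FIRST(L') ∪ {id} = { [, id }.
L -> * L' contributes {*}.
Union: FIRST(L) = { *, +, [, id, num }.

{ *, +, [, id, num }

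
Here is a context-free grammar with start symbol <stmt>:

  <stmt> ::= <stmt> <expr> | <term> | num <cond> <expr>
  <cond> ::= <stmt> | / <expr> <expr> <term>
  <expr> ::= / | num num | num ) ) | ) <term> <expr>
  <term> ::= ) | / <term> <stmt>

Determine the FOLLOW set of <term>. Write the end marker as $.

In <stmt> ::= <term>: <term> is at the end, add FOLLOW(<stmt>) = { $, ), /, num }.
In <cond> ::= / <expr> <expr> <term>: <term> is at the end, add FOLLOW(<cond>) = { ), /, num }.
In <expr> ::= ) <term> <expr>: add FIRST(<expr>) = { ), /, num }.
In <term> ::= / <term> <stmt>: add FIRST(<stmt>) = { ), /, num }.
Union: FOLLOW(<term>) = { $, ), /, num }.

{ $, ), /, num }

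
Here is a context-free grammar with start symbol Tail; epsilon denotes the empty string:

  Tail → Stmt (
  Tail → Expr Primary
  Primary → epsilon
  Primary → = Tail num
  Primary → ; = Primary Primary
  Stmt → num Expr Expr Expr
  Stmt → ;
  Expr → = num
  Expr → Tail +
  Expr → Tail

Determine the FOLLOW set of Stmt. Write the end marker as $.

{ ( }

In Tail → Stmt (: add FIRST(() = { ( }.
Union: FOLLOW(Stmt) = { ( }.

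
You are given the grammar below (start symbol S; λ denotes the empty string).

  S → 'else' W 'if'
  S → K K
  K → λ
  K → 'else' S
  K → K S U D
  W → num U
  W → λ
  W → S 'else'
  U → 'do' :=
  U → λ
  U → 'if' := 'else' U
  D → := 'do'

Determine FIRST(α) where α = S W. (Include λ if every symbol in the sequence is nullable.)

Add FIRST(S)\{λ} = { 'do', 'else', 'if', := }; S is nullable, continue.
Add FIRST(W)\{λ} = { 'do', 'else', 'if', :=, num }; W is nullable, continue.
Every symbol is nullable, so include λ.

{ 'do', 'else', 'if', :=, num, λ }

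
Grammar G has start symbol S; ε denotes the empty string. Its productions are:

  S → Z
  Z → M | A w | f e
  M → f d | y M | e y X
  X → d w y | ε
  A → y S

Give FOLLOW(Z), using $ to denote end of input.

In S → Z: Z is at the end, add FOLLOW(S) = { $, w }.
Union: FOLLOW(Z) = { $, w }.

{ $, w }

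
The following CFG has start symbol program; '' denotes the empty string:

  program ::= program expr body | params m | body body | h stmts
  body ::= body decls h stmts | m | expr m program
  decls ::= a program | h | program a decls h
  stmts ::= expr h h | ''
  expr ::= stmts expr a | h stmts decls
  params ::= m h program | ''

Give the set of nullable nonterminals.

{ params, stmts }

Directly nullable (have an ''-production): stmts, params.
No other nonterminal has a production whose RHS symbols are all nullable.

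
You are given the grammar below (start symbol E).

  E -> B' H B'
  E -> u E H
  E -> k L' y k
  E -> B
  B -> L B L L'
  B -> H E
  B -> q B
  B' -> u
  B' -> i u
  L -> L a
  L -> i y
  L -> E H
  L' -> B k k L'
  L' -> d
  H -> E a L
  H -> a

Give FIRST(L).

From L -> L a: add FIRST(L) = { a, i, k, q, u }.
L -> i y contributes {i}.
From L -> E H: add FIRST(E) = { a, i, k, q, u }.
Union: FIRST(L) = { a, i, k, q, u }.

{ a, i, k, q, u }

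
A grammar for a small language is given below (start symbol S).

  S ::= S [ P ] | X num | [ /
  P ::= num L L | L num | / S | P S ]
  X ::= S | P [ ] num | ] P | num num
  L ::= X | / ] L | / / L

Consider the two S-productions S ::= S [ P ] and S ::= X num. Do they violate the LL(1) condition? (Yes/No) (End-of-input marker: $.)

FIRST(S [ P ]) = { /, [, ], num } and FIRST(X num) = { /, [, ], num }.
Both contain /, so the two alternatives are not disjoint — LL(1) conflict.

Yes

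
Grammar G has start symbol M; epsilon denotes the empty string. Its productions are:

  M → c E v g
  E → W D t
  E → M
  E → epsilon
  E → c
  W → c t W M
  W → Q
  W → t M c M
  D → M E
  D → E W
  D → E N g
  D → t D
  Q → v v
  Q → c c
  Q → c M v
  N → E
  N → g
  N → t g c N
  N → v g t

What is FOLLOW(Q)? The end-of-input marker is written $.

{ c, g, t, v }

In W → Q: Q is at the end, add FOLLOW(W) = { c, g, t, v }.
Union: FOLLOW(Q) = { c, g, t, v }.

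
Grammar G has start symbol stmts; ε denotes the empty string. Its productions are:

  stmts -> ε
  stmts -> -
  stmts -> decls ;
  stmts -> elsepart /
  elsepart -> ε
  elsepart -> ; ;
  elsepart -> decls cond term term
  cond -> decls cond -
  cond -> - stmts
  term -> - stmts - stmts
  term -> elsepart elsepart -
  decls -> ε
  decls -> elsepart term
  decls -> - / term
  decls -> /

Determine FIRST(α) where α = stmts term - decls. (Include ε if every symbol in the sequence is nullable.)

Add FIRST(stmts)\{ε} = { -, /, ; }; stmts is nullable, continue.
Add FIRST(term) = { -, /, ; }; term is not nullable, stop.

{ -, /, ; }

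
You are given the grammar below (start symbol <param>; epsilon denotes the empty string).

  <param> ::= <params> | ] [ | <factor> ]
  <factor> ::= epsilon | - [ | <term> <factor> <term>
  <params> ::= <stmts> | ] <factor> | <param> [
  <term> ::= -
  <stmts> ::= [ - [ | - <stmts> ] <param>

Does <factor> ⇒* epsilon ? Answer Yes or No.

Yes

<factor> has an epsilon-production, so <factor> ⇒ epsilon.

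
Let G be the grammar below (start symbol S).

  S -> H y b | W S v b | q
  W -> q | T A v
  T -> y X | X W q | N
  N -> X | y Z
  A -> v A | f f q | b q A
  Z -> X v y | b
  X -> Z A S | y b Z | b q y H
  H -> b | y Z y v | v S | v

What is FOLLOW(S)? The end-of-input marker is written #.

{ #, b, f, q, v, y }

S is the start symbol, so # ∈ FOLLOW(S).
In S -> W S v b: add FIRST(v b) = { v }.
In X -> Z A S: S is at the end, add FOLLOW(X) = { b, f, q, v, y }.
In H -> v S: S is at the end, add FOLLOW(H) = { b, f, q, v, y }.
Union: FOLLOW(S) = { #, b, f, q, v, y }.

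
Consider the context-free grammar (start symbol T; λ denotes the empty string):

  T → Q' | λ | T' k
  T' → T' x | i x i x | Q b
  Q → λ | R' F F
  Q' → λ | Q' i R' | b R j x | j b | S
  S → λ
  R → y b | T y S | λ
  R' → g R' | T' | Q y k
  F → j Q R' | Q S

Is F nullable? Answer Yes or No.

Yes

F → Q S and each of Q, S is nullable, so F ⇒* λ.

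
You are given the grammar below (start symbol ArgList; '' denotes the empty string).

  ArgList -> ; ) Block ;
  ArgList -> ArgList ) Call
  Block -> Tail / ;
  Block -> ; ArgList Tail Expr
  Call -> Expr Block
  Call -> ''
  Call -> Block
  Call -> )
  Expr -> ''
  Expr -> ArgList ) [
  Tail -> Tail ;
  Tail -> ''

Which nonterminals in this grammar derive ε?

{ Call, Expr, Tail }

Directly nullable (have an ''-production): Call, Expr, Tail.
No other nonterminal has a production whose RHS symbols are all nullable.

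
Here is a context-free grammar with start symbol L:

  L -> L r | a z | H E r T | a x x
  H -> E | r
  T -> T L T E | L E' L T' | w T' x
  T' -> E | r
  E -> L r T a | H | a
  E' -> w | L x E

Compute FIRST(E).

{ a, r }

From E -> L r T a: add FIRST(L) = { a, r }.
From E -> H: add FIRST(H) = { a, r }.
E -> a contributes {a}.
Union: FIRST(E) = { a, r }.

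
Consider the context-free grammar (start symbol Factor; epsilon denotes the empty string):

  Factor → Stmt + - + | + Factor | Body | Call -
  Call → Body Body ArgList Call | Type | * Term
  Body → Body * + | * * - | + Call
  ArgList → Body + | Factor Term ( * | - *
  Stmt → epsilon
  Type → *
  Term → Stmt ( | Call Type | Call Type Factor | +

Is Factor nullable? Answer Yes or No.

Nullable nonterminals: Stmt.
No production of Factor has an RHS whose symbols are all nullable, so Factor is not nullable.

No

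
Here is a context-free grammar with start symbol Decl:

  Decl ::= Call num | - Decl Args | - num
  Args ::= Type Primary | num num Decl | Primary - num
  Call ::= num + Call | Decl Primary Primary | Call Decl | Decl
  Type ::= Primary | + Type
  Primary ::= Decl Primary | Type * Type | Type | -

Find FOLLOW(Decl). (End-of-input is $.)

Decl is the start symbol, so $ ∈ FOLLOW(Decl).
In Decl ::= - Decl Args: add FIRST(Args) = { +, -, num }.
In Args ::= num num Decl: Decl is at the end, add FOLLOW(Args) = { $, +, -, num }.
In Call ::= Decl Primary Primary: add FIRST(Primary Primary) = { +, -, num }.
In Call ::= Call Decl: Decl is at the end, add FOLLOW(Call) = { -, num }.
In Call ::= Decl: Decl is at the end, add FOLLOW(Call) = { -, num }.
In Primary ::= Decl Primary: add FIRST(Primary) = { +, -, num }.
Union: FOLLOW(Decl) = { $, +, -, num }.

{ $, +, -, num }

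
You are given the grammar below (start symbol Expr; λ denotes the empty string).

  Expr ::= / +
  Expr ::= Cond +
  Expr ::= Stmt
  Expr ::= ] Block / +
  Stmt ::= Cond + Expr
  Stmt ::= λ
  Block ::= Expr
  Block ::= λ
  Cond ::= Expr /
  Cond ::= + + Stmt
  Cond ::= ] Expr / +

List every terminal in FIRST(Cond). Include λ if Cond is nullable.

{ +, /, ] }

From Cond ::= Expr /: Expr nullable, take FIRST(Expr) ∪ {/} = { +, /, ] }.
Cond ::= + + Stmt contributes {+}.
Cond ::= ] Expr / + contributes {]}.
Union: FIRST(Cond) = { +, /, ] }.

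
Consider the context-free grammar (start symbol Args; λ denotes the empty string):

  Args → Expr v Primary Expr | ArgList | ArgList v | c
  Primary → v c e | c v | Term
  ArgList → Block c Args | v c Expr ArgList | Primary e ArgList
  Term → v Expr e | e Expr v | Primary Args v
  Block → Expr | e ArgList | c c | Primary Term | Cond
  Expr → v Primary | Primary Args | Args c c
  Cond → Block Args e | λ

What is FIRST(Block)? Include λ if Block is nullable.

From Block → Expr: add FIRST(Expr) = { c, e, v }.
Block → e ArgList contributes {e}.
Block → c c contributes {c}.
From Block → Primary Term: add FIRST(Primary) = { c, e, v }.
From Block → Cond: add FIRST(Cond) = { c, e, v, λ } (including λ since Cond is nullable).
Union: FIRST(Block) = { c, e, v, λ }.

{ c, e, v, λ }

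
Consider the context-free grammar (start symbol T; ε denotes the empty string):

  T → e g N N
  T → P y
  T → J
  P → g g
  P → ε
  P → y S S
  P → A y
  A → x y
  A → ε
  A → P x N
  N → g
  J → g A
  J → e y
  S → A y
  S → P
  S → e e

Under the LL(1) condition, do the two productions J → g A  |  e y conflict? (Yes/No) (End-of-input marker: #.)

No

FIRST(g A) = { g } and FIRST(e y) = { e }.
The FIRST sets are disjoint and neither alternative is nullable — no conflict.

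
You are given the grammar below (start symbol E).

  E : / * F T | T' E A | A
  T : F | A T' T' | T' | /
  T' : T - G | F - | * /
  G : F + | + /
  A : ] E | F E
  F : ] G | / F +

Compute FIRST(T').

From T' : T - G: add FIRST(T) = { *, /, ] }.
From T' : F -: add FIRST(F) = { /, ] }.
T' : * / contributes {*}.
Union: FIRST(T') = { *, /, ] }.

{ *, /, ] }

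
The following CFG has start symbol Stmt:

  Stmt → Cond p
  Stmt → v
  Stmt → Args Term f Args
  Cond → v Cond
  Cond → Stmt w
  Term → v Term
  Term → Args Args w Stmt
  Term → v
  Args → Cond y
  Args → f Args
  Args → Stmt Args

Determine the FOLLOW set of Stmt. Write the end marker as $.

Stmt is the start symbol, so $ ∈ FOLLOW(Stmt).
In Cond → Stmt w: add FIRST(w) = { w }.
In Term → Args Args w Stmt: Stmt is at the end, add FOLLOW(Term) = { f }.
In Args → Stmt Args: add FIRST(Args) = { f, v }.
Union: FOLLOW(Stmt) = { $, f, v, w }.

{ $, f, v, w }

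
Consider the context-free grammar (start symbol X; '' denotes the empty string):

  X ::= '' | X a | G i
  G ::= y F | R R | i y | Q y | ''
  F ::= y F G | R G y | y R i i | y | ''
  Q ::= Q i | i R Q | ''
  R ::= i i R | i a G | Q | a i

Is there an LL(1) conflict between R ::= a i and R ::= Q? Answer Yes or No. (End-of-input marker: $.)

Yes

FIRST(a i) = { a } and FIRST(Q) = { i, '' }.
The second alternative is nullable and FOLLOW(R) = { a, i, y } shares a with FIRST of the first — conflict.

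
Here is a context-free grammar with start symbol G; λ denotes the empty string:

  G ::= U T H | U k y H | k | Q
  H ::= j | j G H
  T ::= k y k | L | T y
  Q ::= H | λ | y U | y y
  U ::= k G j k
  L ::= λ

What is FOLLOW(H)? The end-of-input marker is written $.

{ $, j }

In G ::= U T H: H is at the end, add FOLLOW(G) = { $, j }.
In G ::= U k y H: H is at the end, add FOLLOW(G) = { $, j }.
In H ::= j G H: H is at the end, add FOLLOW(H) = { $, j }.
In Q ::= H: H is at the end, add FOLLOW(Q) = { $, j }.
Union: FOLLOW(H) = { $, j }.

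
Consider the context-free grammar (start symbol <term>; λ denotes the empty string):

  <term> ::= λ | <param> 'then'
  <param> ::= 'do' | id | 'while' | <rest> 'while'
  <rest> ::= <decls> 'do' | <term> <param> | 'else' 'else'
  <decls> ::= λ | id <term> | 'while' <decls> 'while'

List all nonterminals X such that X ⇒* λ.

{ <decls>, <term> }

Directly nullable (have an λ-production): <term>, <decls>.
No other nonterminal has a production whose RHS symbols are all nullable.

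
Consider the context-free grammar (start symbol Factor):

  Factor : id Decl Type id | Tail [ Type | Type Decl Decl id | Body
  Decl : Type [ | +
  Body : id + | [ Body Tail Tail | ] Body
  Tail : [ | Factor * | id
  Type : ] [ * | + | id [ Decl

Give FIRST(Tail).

Tail : [ contributes {[}.
From Tail : Factor *: add FIRST(Factor) = { +, [, ], id }.
Tail : id contributes {id}.
Union: FIRST(Tail) = { +, [, ], id }.

{ +, [, ], id }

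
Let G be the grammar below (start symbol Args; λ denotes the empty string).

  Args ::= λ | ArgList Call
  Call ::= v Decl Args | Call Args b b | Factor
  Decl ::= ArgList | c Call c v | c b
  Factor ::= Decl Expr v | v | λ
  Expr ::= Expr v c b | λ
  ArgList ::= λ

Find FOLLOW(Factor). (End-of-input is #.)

In Call ::= Factor: Factor is at the end, add FOLLOW(Call) = { #, b, c, v }.
Union: FOLLOW(Factor) = { #, b, c, v }.

{ #, b, c, v }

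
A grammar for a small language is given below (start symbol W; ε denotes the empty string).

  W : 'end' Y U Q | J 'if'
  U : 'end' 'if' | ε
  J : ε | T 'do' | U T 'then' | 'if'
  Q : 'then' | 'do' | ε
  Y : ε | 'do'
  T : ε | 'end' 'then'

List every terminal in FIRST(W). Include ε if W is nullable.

{ 'do', 'end', 'if', 'then' }

W : 'end' Y U Q contributes {'end'}.
From W : J 'if': J nullable, take FIRST(J) ∪ {'if'} = { 'do', 'end', 'if', 'then' }.
Union: FIRST(W) = { 'do', 'end', 'if', 'then' }.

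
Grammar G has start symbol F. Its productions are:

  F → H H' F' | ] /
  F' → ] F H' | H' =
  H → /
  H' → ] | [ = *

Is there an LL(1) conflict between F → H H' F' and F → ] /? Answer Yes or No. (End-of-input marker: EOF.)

FIRST(H H' F') = { / } and FIRST(] /) = { ] }.
The FIRST sets are disjoint and neither alternative is nullable — no conflict.

No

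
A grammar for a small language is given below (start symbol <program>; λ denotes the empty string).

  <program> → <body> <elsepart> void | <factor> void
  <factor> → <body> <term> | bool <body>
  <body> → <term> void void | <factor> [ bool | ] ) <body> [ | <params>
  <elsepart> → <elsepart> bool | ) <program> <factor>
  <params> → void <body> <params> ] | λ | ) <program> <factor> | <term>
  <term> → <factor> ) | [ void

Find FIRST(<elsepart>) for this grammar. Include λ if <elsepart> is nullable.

From <elsepart> → <elsepart> bool: add FIRST(<elsepart>) = { ) }.
<elsepart> → ) <program> <factor> contributes {)}.
Union: FIRST(<elsepart>) = { ) }.

{ ) }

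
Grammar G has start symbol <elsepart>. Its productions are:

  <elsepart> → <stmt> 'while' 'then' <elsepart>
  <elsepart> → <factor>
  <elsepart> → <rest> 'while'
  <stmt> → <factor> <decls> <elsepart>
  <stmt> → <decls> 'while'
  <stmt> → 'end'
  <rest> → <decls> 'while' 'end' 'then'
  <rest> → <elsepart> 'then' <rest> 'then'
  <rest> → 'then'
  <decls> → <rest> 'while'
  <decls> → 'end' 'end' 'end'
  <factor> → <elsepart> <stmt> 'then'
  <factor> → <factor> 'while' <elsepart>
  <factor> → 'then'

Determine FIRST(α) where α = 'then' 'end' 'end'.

{ 'then' }

'then' is a terminal; add {'then'} and stop.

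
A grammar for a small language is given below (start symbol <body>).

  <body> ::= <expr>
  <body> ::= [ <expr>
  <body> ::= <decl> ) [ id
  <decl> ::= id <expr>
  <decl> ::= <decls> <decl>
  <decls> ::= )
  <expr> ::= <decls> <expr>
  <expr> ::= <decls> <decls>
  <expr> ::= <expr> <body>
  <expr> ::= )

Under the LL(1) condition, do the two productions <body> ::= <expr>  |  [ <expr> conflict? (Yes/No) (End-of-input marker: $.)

FIRST(<expr>) = { ) } and FIRST([ <expr>) = { [ }.
The FIRST sets are disjoint and neither alternative is nullable — no conflict.

No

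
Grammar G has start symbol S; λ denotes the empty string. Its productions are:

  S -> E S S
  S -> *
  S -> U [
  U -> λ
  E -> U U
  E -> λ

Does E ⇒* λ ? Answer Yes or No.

E has an λ-production, so E ⇒ λ.

Yes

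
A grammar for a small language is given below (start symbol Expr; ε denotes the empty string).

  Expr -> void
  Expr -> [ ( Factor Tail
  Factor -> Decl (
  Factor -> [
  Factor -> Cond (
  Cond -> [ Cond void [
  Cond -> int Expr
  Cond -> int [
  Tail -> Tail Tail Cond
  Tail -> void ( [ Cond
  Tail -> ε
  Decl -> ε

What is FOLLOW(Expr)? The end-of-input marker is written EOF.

{ EOF, (, [, int, void }

Expr is the start symbol, so EOF ∈ FOLLOW(Expr).
In Cond -> int Expr: Expr is at the end, add FOLLOW(Cond) = { EOF, (, [, int, void }.
Union: FOLLOW(Expr) = { EOF, (, [, int, void }.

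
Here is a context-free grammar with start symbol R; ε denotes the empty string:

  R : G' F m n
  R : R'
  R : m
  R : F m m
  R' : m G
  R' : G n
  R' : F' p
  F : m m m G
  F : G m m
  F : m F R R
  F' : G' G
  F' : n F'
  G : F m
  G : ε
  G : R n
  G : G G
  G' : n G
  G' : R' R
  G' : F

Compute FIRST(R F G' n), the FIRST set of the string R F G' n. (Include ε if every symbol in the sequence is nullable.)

{ m, n }

Add FIRST(R) = { m, n }; R is not nullable, stop.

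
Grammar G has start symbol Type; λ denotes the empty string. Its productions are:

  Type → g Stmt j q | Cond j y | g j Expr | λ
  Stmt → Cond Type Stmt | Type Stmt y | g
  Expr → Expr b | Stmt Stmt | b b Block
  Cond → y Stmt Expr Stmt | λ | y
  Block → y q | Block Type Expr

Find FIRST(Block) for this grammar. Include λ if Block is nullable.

Block → y q contributes {y}.
From Block → Block Type Expr: add FIRST(Block) = { y }.
Union: FIRST(Block) = { y }.

{ y }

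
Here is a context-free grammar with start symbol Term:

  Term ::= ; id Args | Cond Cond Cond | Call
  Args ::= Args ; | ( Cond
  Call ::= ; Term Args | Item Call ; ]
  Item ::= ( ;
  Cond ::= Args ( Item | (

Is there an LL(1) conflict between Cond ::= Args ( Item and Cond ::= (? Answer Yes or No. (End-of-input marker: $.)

Yes

FIRST(Args ( Item) = { ( } and FIRST(() = { ( }.
Both contain (, so the two alternatives are not disjoint — LL(1) conflict.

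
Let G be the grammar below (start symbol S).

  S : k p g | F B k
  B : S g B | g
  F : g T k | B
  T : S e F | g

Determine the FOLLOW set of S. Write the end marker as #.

{ #, e, g }

S is the start symbol, so # ∈ FOLLOW(S).
In B : S g B: add FIRST(g B) = { g }.
In T : S e F: add FIRST(e F) = { e }.
Union: FOLLOW(S) = { #, e, g }.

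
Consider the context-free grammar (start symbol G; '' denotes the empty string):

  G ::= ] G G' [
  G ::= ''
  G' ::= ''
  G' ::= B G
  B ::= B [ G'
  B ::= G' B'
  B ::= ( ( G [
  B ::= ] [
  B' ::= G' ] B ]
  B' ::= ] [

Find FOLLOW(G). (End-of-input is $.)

{ $, (, [, ] }

G is the start symbol, so $ ∈ FOLLOW(G).
In G ::= ] G G' [: add FIRST(G' [) = { (, [, ] }.
In G' ::= B G: G is at the end, add FOLLOW(G') = { (, [, ] }.
In B ::= ( ( G [: add FIRST([) = { [ }.
Union: FOLLOW(G) = { $, (, [, ] }.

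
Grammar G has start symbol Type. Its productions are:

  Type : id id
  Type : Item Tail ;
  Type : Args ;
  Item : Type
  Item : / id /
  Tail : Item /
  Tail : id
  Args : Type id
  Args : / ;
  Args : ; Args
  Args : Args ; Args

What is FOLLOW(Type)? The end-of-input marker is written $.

{ $, /, ;, id }

Type is the start symbol, so $ ∈ FOLLOW(Type).
In Item : Type: Type is at the end, add FOLLOW(Item) = { /, ;, id }.
In Args : Type id: add FIRST(id) = { id }.
Union: FOLLOW(Type) = { $, /, ;, id }.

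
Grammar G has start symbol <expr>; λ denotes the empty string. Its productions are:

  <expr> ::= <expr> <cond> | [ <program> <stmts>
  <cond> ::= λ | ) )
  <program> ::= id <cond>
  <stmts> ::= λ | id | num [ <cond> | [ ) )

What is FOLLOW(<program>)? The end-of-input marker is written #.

In <expr> ::= [ <program> <stmts>: add FIRST(<stmts>)\{λ} = { [, id, num }.
  Since <stmts> is nullable, also add FOLLOW(<expr>) = { #, ) }.
Union: FOLLOW(<program>) = { #, ), [, id, num }.

{ #, ), [, id, num }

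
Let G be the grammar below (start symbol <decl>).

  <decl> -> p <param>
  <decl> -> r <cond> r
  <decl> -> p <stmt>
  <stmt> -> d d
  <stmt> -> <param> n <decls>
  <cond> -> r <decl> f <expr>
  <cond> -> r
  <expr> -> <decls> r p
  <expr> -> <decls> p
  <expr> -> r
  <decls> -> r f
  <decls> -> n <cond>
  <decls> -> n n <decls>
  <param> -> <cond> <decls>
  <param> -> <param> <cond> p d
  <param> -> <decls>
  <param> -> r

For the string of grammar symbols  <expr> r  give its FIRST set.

Add FIRST(<expr>) = { n, r }; <expr> is not nullable, stop.

{ n, r }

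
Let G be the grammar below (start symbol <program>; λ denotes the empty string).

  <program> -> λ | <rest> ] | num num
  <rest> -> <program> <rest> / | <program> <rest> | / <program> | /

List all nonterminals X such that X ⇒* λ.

Directly nullable (have an λ-production): <program>.
No other nonterminal has a production whose RHS symbols are all nullable.

{ <program> }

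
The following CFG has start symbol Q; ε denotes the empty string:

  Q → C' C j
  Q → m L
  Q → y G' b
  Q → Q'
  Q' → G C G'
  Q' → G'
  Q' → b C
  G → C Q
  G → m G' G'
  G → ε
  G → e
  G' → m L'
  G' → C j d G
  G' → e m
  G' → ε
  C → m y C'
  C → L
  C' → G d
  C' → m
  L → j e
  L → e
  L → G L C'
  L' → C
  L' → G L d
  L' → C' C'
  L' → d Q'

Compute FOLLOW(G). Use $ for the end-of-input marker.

{ $, b, d, e, j, m }

In Q' → G C G': add FIRST(C G') = { e, j, m }.
In G' → C j d G: G is at the end, add FOLLOW(G') = { $, b, d, e, j, m }.
In C' → G d: add FIRST(d) = { d }.
In L → G L C': add FIRST(L C') = { e, j, m }.
In L' → G L d: add FIRST(L d) = { e, j, m }.
Union: FOLLOW(G) = { $, b, d, e, j, m }.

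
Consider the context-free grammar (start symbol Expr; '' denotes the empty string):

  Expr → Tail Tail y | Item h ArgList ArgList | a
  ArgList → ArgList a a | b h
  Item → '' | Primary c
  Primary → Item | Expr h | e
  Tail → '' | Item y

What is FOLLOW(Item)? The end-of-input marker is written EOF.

In Expr → Item h ArgList ArgList: add FIRST(h ArgList ArgList) = { h }.
In Primary → Item: Item is at the end, add FOLLOW(Primary) = { c }.
In Tail → Item y: add FIRST(y) = { y }.
Union: FOLLOW(Item) = { c, h, y }.

{ c, h, y }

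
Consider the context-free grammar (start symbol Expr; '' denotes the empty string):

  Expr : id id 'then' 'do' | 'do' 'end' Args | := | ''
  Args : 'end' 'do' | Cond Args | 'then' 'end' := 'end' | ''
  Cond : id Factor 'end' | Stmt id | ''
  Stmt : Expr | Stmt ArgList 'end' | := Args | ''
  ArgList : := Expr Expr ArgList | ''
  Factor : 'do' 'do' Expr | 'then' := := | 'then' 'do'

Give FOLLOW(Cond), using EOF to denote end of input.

In Args : Cond Args: add FIRST(Args)\{''} = { 'do', 'end', 'then', :=, id }.
  Since Args is nullable, also add FOLLOW(Args) = { EOF, 'do', 'end', :=, id }.
Union: FOLLOW(Cond) = { EOF, 'do', 'end', 'then', :=, id }.

{ EOF, 'do', 'end', 'then', :=, id }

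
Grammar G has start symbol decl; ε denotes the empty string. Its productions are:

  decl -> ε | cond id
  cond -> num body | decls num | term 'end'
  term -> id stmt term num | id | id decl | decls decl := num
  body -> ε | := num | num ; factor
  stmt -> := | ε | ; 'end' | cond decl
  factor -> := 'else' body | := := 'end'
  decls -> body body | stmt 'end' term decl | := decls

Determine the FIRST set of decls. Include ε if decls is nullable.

From decls -> body body: body, body nullable, take FIRST(body) ∪ FIRST(body) = { :=, num }; also ε since the whole RHS is nullable.
From decls -> stmt 'end' term decl: stmt nullable, take FIRST(stmt) ∪ {'end'} = { 'end', :=, ;, id, num }.
decls -> := decls contributes {:=}.
Union: FIRST(decls) = { 'end', :=, ;, id, num, ε }.

{ 'end', :=, ;, id, num, ε }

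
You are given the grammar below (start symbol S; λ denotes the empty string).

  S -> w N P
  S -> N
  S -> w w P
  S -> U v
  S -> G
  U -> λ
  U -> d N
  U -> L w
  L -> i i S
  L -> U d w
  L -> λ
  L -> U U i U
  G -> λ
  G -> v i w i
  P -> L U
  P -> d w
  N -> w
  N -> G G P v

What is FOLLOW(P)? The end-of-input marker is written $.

{ $, d, i, v, w }

In S -> w N P: P is at the end, add FOLLOW(S) = { $, d, i, v, w }.
In S -> w w P: P is at the end, add FOLLOW(S) = { $, d, i, v, w }.
In N -> G G P v: add FIRST(v) = { v }.
Union: FOLLOW(P) = { $, d, i, v, w }.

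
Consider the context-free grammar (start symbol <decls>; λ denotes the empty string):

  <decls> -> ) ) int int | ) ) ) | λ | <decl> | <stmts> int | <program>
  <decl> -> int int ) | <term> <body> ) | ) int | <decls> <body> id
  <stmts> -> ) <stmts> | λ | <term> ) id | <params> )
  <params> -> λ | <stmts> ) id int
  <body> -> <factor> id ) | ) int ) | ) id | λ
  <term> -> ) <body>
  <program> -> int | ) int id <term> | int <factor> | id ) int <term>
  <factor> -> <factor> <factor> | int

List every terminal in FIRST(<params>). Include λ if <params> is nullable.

<params> -> λ contributes λ.
From <params> -> <stmts> ) id int: <stmts> nullable, take FIRST(<stmts>) ∪ {)} = { ) }.
Union: FIRST(<params>) = { ), λ }.

{ ), λ }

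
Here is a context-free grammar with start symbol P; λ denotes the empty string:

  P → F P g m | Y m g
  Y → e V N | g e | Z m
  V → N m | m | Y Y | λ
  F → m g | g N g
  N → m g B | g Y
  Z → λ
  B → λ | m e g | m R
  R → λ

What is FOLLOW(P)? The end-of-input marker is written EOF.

{ EOF, g }

P is the start symbol, so EOF ∈ FOLLOW(P).
In P → F P g m: add FIRST(g m) = { g }.
Union: FOLLOW(P) = { EOF, g }.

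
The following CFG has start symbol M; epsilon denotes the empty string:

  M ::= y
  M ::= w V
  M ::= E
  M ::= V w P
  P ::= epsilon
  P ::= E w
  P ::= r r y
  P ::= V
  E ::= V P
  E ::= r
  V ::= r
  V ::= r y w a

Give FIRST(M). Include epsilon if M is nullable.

M ::= y contributes {y}.
M ::= w V contributes {w}.
From M ::= E: add FIRST(E) = { r }.
From M ::= V w P: add FIRST(V) = { r }.
Union: FIRST(M) = { r, w, y }.

{ r, w, y }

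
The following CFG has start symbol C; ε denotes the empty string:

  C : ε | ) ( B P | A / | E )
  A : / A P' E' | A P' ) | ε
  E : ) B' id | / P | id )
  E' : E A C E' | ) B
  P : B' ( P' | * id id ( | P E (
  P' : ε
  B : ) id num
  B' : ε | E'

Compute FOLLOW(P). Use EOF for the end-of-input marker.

In C : ) ( B P: P is at the end, add FOLLOW(C) = { EOF, ), /, id }.
In E : / P: P is at the end, add FOLLOW(E) = { (, ), /, id }.
In P : P E (: add FIRST(E () = { ), /, id }.
Union: FOLLOW(P) = { EOF, (, ), /, id }.

{ EOF, (, ), /, id }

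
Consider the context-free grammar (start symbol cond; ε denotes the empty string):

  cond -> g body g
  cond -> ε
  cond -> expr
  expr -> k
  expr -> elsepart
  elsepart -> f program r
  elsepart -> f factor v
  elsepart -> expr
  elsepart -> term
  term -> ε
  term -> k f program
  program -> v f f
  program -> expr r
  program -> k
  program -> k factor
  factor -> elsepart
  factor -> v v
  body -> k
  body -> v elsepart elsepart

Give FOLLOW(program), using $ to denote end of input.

In elsepart -> f program r: add FIRST(r) = { r }.
In term -> k f program: program is at the end, add FOLLOW(term) = { $, f, g, k, r, v }.
Union: FOLLOW(program) = { $, f, g, k, r, v }.

{ $, f, g, k, r, v }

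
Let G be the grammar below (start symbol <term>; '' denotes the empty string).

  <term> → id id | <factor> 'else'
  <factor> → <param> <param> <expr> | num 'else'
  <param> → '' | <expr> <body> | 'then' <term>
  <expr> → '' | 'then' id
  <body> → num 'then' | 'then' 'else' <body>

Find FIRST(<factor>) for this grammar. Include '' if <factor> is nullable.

From <factor> → <param> <param> <expr>: <param>, <param>, <expr> nullable, take FIRST(<param>) ∪ FIRST(<param>) ∪ FIRST(<expr>) = { 'then', num }; also '' since the whole RHS is nullable.
<factor> → num 'else' contributes {num}.
Union: FIRST(<factor>) = { 'then', num, '' }.

{ 'then', num, '' }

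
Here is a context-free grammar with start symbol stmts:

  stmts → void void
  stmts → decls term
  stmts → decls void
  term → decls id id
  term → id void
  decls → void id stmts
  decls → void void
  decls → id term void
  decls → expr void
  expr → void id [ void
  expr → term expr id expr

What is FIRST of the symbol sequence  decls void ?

{ id, void }

Add FIRST(decls) = { id, void }; decls is not nullable, stop.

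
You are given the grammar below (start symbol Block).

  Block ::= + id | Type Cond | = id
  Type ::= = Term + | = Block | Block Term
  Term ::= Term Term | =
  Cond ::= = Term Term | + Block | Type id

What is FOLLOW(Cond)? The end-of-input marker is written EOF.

In Block ::= Type Cond: Cond is at the end, add FOLLOW(Block) = { EOF, +, =, id }.
Union: FOLLOW(Cond) = { EOF, +, =, id }.

{ EOF, +, =, id }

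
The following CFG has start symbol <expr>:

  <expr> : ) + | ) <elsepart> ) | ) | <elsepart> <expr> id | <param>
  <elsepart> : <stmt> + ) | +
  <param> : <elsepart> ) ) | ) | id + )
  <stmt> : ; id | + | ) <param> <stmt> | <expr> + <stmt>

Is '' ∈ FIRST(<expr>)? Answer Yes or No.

No nonterminal in this grammar is nullable.
No production of <expr> has an RHS whose symbols are all nullable, so <expr> is not nullable.

No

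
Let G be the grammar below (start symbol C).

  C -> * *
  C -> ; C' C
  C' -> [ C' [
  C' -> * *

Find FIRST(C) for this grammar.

C -> * * contributes {*}.
C -> ; C' C contributes {;}.
Union: FIRST(C) = { *, ; }.

{ *, ; }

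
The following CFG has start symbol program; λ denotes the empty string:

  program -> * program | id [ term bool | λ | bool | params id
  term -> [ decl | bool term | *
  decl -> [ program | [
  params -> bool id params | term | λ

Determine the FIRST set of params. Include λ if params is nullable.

{ *, [, bool, λ }

params -> bool id params contributes {bool}.
From params -> term: add FIRST(term) = { *, [, bool }.
params -> λ contributes λ.
Union: FIRST(params) = { *, [, bool, λ }.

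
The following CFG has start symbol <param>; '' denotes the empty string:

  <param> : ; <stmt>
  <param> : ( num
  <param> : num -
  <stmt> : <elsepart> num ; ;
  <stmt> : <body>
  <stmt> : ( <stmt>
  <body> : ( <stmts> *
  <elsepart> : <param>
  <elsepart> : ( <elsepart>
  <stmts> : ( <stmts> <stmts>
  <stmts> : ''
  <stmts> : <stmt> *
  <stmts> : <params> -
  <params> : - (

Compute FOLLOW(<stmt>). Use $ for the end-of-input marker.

In <param> : ; <stmt>: <stmt> is at the end, add FOLLOW(<param>) = { $, num }.
In <stmt> : ( <stmt>: <stmt> is at the end, add FOLLOW(<stmt>) = { $, *, num }.
In <stmts> : <stmt> *: add FIRST(*) = { * }.
Union: FOLLOW(<stmt>) = { $, *, num }.

{ $, *, num }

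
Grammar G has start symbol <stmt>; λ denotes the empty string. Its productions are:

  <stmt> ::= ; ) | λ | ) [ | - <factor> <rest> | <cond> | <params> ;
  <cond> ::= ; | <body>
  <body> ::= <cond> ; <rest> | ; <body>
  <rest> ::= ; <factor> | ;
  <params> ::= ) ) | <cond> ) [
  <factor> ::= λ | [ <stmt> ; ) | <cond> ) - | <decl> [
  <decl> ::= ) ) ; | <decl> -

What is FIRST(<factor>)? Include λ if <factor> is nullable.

<factor> ::= λ contributes λ.
<factor> ::= [ <stmt> ; ) contributes {[}.
From <factor> ::= <cond> ) -: add FIRST(<cond>) = { ; }.
From <factor> ::= <decl> [: add FIRST(<decl>) = { ) }.
Union: FIRST(<factor>) = { ), ;, [, λ }.

{ ), ;, [, λ }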